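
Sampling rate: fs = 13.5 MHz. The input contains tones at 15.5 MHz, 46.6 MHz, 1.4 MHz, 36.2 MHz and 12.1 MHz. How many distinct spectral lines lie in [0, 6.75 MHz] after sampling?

fs/2 = 6.75 MHz.
15.5 MHz mod fs = 2 MHz.
2 MHz ≤ fs/2 = 6.75 MHz, appears at 2 MHz.
46.6 MHz mod fs = 6.1 MHz.
6.1 MHz ≤ fs/2 = 6.75 MHz, appears at 6.1 MHz.
1.4 MHz ≤ fs/2 = 6.75 MHz, passes unchanged.
36.2 MHz mod fs = 9.2 MHz.
9.2 MHz > fs/2 = 6.75 MHz, folds to fs − 9.2 MHz = 4.3 MHz.
12.1 MHz > fs/2 = 6.75 MHz, folds to fs − 12.1 MHz = 1.4 MHz.
Distinct values: {1.4 MHz, 2 MHz, 4.3 MHz, 6.1 MHz} → 4.

4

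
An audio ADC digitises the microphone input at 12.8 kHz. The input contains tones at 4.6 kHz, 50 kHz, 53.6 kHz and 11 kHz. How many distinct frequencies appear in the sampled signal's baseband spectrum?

4

fs/2 = 6.4 kHz.
4.6 kHz ≤ fs/2 = 6.4 kHz, passes unchanged.
50 kHz mod fs = 11.6 kHz.
11.6 kHz > fs/2 = 6.4 kHz, folds to fs − 11.6 kHz = 1.2 kHz.
53.6 kHz mod fs = 2.4 kHz.
2.4 kHz ≤ fs/2 = 6.4 kHz, appears at 2.4 kHz.
11 kHz > fs/2 = 6.4 kHz, folds to fs − 11 kHz = 1.8 kHz.
Distinct values: {1.2 kHz, 1.8 kHz, 2.4 kHz, 4.6 kHz} → 4.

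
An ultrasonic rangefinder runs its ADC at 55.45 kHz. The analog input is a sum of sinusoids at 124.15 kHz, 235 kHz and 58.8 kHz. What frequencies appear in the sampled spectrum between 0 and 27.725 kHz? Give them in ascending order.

fs/2 = 27.725 kHz.
124.15 kHz mod fs = 13.25 kHz.
13.25 kHz ≤ fs/2 = 27.725 kHz, appears at 13.25 kHz.
235 kHz mod fs = 13.2 kHz.
13.2 kHz ≤ fs/2 = 27.725 kHz, appears at 13.2 kHz.
58.8 kHz mod fs = 3.35 kHz.
3.35 kHz ≤ fs/2 = 27.725 kHz, appears at 3.35 kHz.
Distinct values: {3.35 kHz, 13.2 kHz, 13.25 kHz}.

3.35 kHz, 13.2 kHz, 13.25 kHz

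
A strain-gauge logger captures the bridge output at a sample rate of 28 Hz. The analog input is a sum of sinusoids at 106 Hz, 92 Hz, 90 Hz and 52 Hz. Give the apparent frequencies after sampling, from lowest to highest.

4 Hz, 6 Hz, 8 Hz

fs/2 = 14 Hz.
106 Hz mod fs = 22 Hz.
22 Hz > fs/2 = 14 Hz, folds to fs − 22 Hz = 6 Hz.
92 Hz mod fs = 8 Hz.
8 Hz ≤ fs/2 = 14 Hz, appears at 8 Hz.
90 Hz mod fs = 6 Hz.
6 Hz ≤ fs/2 = 14 Hz, appears at 6 Hz.
52 Hz mod fs = 24 Hz.
24 Hz > fs/2 = 14 Hz, folds to fs − 24 Hz = 4 Hz.
Distinct values: {4 Hz, 6 Hz, 8 Hz}.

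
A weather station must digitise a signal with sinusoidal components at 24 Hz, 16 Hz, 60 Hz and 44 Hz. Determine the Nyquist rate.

120 Hz

Highest-frequency component: 60 Hz.
Nyquist rate = 2 × 60 Hz = 120 Hz.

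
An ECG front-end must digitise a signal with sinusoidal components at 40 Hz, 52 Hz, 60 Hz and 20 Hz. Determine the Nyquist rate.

Highest-frequency component: 60 Hz.
Nyquist rate = 2 × 60 Hz = 120 Hz.

120 Hz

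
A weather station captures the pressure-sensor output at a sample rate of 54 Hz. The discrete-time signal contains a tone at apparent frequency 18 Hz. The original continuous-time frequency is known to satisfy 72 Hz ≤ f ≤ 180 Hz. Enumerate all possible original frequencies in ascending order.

72 Hz, 90 Hz, 126 Hz, 144 Hz, 180 Hz

Frequencies that alias to 18 Hz are k·fs ± 18 Hz for integer k ≥ 0.
k=0: 18 Hz.
k=1: 36 Hz, 72 Hz.
k=2: 90 Hz, 126 Hz.
k=3: 144 Hz, 180 Hz.
k=4: 198 Hz, 234 Hz.
Within [72 Hz, 180 Hz]: 72 Hz, 90 Hz, 126 Hz, 144 Hz, 180 Hz.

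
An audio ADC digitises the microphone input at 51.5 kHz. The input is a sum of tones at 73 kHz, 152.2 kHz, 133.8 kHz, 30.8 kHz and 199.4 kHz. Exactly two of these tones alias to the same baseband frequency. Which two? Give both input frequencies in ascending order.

fs/2 = 25.75 kHz.
73 kHz mod fs = 21.5 kHz.
21.5 kHz ≤ fs/2 = 25.75 kHz, appears at 21.5 kHz.
152.2 kHz mod fs = 49.2 kHz.
49.2 kHz > fs/2 = 25.75 kHz, folds to fs − 49.2 kHz = 2.3 kHz.
133.8 kHz mod fs = 30.8 kHz.
30.8 kHz > fs/2 = 25.75 kHz, folds to fs − 30.8 kHz = 20.7 kHz.
30.8 kHz > fs/2 = 25.75 kHz, folds to fs − 30.8 kHz = 20.7 kHz.
199.4 kHz mod fs = 44.9 kHz.
44.9 kHz > fs/2 = 25.75 kHz, folds to fs − 44.9 kHz = 6.6 kHz.
30.8 kHz and 133.8 kHz both map to 20.7 kHz.

30.8 kHz, 133.8 kHz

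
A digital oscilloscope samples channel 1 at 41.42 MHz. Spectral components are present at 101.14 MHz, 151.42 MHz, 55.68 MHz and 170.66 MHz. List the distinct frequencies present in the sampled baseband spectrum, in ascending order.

fs/2 = 20.71 MHz.
101.14 MHz mod fs = 18.3 MHz.
18.3 MHz ≤ fs/2 = 20.71 MHz, appears at 18.3 MHz.
151.42 MHz mod fs = 27.16 MHz.
27.16 MHz > fs/2 = 20.71 MHz, folds to fs − 27.16 MHz = 14.26 MHz.
55.68 MHz mod fs = 14.26 MHz.
14.26 MHz ≤ fs/2 = 20.71 MHz, appears at 14.26 MHz.
170.66 MHz mod fs = 4.98 MHz.
4.98 MHz ≤ fs/2 = 20.71 MHz, appears at 4.98 MHz.
Distinct values: {4.98 MHz, 14.26 MHz, 18.3 MHz}.

4.98 MHz, 14.26 MHz, 18.3 MHz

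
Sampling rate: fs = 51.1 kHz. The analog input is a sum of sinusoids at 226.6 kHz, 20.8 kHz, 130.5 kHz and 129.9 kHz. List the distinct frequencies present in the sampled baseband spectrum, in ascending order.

20.8 kHz, 22.2 kHz, 22.8 kHz, 23.4 kHz

fs/2 = 25.55 kHz.
226.6 kHz mod fs = 22.2 kHz.
22.2 kHz ≤ fs/2 = 25.55 kHz, appears at 22.2 kHz.
20.8 kHz ≤ fs/2 = 25.55 kHz, passes unchanged.
130.5 kHz mod fs = 28.3 kHz.
28.3 kHz > fs/2 = 25.55 kHz, folds to fs − 28.3 kHz = 22.8 kHz.
129.9 kHz mod fs = 27.7 kHz.
27.7 kHz > fs/2 = 25.55 kHz, folds to fs − 27.7 kHz = 23.4 kHz.
Distinct values: {20.8 kHz, 22.2 kHz, 22.8 kHz, 23.4 kHz}.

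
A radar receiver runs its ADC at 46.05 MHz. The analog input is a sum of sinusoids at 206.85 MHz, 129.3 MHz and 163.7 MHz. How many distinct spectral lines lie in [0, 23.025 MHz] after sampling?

3

fs/2 = 23.025 MHz.
206.85 MHz mod fs = 22.65 MHz.
22.65 MHz ≤ fs/2 = 23.025 MHz, appears at 22.65 MHz.
129.3 MHz mod fs = 37.2 MHz.
37.2 MHz > fs/2 = 23.025 MHz, folds to fs − 37.2 MHz = 8.85 MHz.
163.7 MHz mod fs = 25.55 MHz.
25.55 MHz > fs/2 = 23.025 MHz, folds to fs − 25.55 MHz = 20.5 MHz.
Distinct values: {8.85 MHz, 20.5 MHz, 22.65 MHz} → 3.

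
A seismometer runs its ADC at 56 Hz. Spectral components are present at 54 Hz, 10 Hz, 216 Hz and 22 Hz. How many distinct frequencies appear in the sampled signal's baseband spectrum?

fs/2 = 28 Hz.
54 Hz > fs/2 = 28 Hz, folds to fs − 54 Hz = 2 Hz.
10 Hz ≤ fs/2 = 28 Hz, passes unchanged.
216 Hz mod fs = 48 Hz.
48 Hz > fs/2 = 28 Hz, folds to fs − 48 Hz = 8 Hz.
22 Hz ≤ fs/2 = 28 Hz, passes unchanged.
Distinct values: {2 Hz, 8 Hz, 10 Hz, 22 Hz} → 4.

4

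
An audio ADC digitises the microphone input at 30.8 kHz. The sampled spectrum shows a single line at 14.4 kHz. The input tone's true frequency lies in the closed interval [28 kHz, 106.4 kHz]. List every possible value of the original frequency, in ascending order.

45.2 kHz, 47.2 kHz, 76 kHz, 78 kHz

Frequencies that alias to 14.4 kHz are k·fs ± 14.4 kHz for integer k ≥ 0.
k=0: 14.4 kHz.
k=1: 16.4 kHz, 45.2 kHz.
k=2: 47.2 kHz, 76 kHz.
k=3: 78 kHz, 106.8 kHz.
k=4: 108.8 kHz, 137.6 kHz.
Within [28 kHz, 106.4 kHz]: 45.2 kHz, 47.2 kHz, 76 kHz, 78 kHz.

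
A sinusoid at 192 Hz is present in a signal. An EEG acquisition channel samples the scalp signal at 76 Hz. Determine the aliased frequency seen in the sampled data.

36 Hz

192 Hz mod fs = 40 Hz.
40 Hz > fs/2 = 38 Hz, folds to fs − 40 Hz = 36 Hz.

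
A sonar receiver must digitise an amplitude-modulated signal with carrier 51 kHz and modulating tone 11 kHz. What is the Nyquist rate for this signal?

124 kHz

AM sidebands sit at fc ± fm = 40 kHz and 62 kHz.
Highest-frequency component: 62 kHz.
Nyquist rate = 2 × 62 kHz = 124 kHz.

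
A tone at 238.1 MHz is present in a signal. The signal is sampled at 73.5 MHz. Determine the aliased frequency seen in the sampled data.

238.1 MHz mod fs = 17.6 MHz.
17.6 MHz ≤ fs/2 = 36.75 MHz, appears at 17.6 MHz.

17.6 MHz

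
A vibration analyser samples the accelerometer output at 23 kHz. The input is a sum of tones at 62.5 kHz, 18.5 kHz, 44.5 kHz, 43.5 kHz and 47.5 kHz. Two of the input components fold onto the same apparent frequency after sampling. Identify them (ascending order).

fs/2 = 11.5 kHz.
62.5 kHz mod fs = 16.5 kHz.
16.5 kHz > fs/2 = 11.5 kHz, folds to fs − 16.5 kHz = 6.5 kHz.
18.5 kHz > fs/2 = 11.5 kHz, folds to fs − 18.5 kHz = 4.5 kHz.
44.5 kHz mod fs = 21.5 kHz.
21.5 kHz > fs/2 = 11.5 kHz, folds to fs − 21.5 kHz = 1.5 kHz.
43.5 kHz mod fs = 20.5 kHz.
20.5 kHz > fs/2 = 11.5 kHz, folds to fs − 20.5 kHz = 2.5 kHz.
47.5 kHz mod fs = 1.5 kHz.
1.5 kHz ≤ fs/2 = 11.5 kHz, appears at 1.5 kHz.
44.5 kHz and 47.5 kHz both map to 1.5 kHz.

44.5 kHz, 47.5 kHz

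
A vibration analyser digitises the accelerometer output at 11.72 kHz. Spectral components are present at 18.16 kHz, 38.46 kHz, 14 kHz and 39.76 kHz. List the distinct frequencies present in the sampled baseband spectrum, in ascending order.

fs/2 = 5.86 kHz.
18.16 kHz mod fs = 6.44 kHz.
6.44 kHz > fs/2 = 5.86 kHz, folds to fs − 6.44 kHz = 5.28 kHz.
38.46 kHz mod fs = 3.3 kHz.
3.3 kHz ≤ fs/2 = 5.86 kHz, appears at 3.3 kHz.
14 kHz mod fs = 2.28 kHz.
2.28 kHz ≤ fs/2 = 5.86 kHz, appears at 2.28 kHz.
39.76 kHz mod fs = 4.6 kHz.
4.6 kHz ≤ fs/2 = 5.86 kHz, appears at 4.6 kHz.
Distinct values: {2.28 kHz, 3.3 kHz, 4.6 kHz, 5.28 kHz}.

2.28 kHz, 3.3 kHz, 4.6 kHz, 5.28 kHz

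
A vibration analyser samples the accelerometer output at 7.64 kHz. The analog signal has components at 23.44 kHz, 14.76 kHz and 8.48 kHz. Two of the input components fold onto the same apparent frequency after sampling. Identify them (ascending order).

14.76 kHz, 23.44 kHz

fs/2 = 3.82 kHz.
23.44 kHz mod fs = 0.52 kHz.
0.52 kHz ≤ fs/2 = 3.82 kHz, appears at 0.52 kHz.
14.76 kHz mod fs = 7.12 kHz.
7.12 kHz > fs/2 = 3.82 kHz, folds to fs − 7.12 kHz = 0.52 kHz.
8.48 kHz mod fs = 0.84 kHz.
0.84 kHz ≤ fs/2 = 3.82 kHz, appears at 0.84 kHz.
14.76 kHz and 23.44 kHz both map to 0.52 kHz.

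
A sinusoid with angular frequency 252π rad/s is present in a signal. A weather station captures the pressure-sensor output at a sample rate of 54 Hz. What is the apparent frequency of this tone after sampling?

ω = 252π rad/s → f = ω/(2π) = 126 Hz.
126 Hz mod fs = 18 Hz.
18 Hz ≤ fs/2 = 27 Hz, appears at 18 Hz.

18 Hz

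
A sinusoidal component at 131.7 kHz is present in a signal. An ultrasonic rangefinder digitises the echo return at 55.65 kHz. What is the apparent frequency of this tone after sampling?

131.7 kHz mod fs = 20.4 kHz.
20.4 kHz ≤ fs/2 = 27.825 kHz, appears at 20.4 kHz.

20.4 kHz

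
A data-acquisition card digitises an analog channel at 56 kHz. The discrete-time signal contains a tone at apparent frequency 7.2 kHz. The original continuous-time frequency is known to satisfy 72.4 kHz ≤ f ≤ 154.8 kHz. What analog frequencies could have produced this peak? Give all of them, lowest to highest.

104.8 kHz, 119.2 kHz

Frequencies that alias to 7.2 kHz are k·fs ± 7.2 kHz for integer k ≥ 0.
k=0: 7.2 kHz.
k=1: 48.8 kHz, 63.2 kHz.
k=2: 104.8 kHz, 119.2 kHz.
k=3: 160.8 kHz, 175.2 kHz.
Within [72.4 kHz, 154.8 kHz]: 104.8 kHz, 119.2 kHz.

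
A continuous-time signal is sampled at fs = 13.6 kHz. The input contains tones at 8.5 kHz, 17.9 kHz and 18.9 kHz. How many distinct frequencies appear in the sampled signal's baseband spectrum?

fs/2 = 6.8 kHz.
8.5 kHz > fs/2 = 6.8 kHz, folds to fs − 8.5 kHz = 5.1 kHz.
17.9 kHz mod fs = 4.3 kHz.
4.3 kHz ≤ fs/2 = 6.8 kHz, appears at 4.3 kHz.
18.9 kHz mod fs = 5.3 kHz.
5.3 kHz ≤ fs/2 = 6.8 kHz, appears at 5.3 kHz.
Distinct values: {4.3 kHz, 5.1 kHz, 5.3 kHz} → 3.

3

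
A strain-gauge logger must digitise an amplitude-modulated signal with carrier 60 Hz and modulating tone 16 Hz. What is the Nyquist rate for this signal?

152 Hz

AM sidebands sit at fc ± fm = 44 Hz and 76 Hz.
Highest-frequency component: 76 Hz.
Nyquist rate = 2 × 76 Hz = 152 Hz.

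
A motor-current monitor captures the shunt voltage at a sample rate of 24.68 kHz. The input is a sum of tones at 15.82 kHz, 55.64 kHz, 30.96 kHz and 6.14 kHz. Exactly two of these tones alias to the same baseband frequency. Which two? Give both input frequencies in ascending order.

30.96 kHz, 55.64 kHz

fs/2 = 12.34 kHz.
15.82 kHz > fs/2 = 12.34 kHz, folds to fs − 15.82 kHz = 8.86 kHz.
55.64 kHz mod fs = 6.28 kHz.
6.28 kHz ≤ fs/2 = 12.34 kHz, appears at 6.28 kHz.
30.96 kHz mod fs = 6.28 kHz.
6.28 kHz ≤ fs/2 = 12.34 kHz, appears at 6.28 kHz.
6.14 kHz ≤ fs/2 = 12.34 kHz, passes unchanged.
30.96 kHz and 55.64 kHz both map to 6.28 kHz.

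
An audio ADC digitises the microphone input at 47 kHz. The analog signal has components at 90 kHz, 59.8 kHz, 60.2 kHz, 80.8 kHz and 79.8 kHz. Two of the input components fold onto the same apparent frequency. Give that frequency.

fs/2 = 23.5 kHz.
90 kHz mod fs = 43 kHz.
43 kHz > fs/2 = 23.5 kHz, folds to fs − 43 kHz = 4 kHz.
59.8 kHz mod fs = 12.8 kHz.
12.8 kHz ≤ fs/2 = 23.5 kHz, appears at 12.8 kHz.
60.2 kHz mod fs = 13.2 kHz.
13.2 kHz ≤ fs/2 = 23.5 kHz, appears at 13.2 kHz.
80.8 kHz mod fs = 33.8 kHz.
33.8 kHz > fs/2 = 23.5 kHz, folds to fs − 33.8 kHz = 13.2 kHz.
79.8 kHz mod fs = 32.8 kHz.
32.8 kHz > fs/2 = 23.5 kHz, folds to fs − 32.8 kHz = 14.2 kHz.
60.2 kHz and 80.8 kHz both map to 13.2 kHz.

13.2 kHz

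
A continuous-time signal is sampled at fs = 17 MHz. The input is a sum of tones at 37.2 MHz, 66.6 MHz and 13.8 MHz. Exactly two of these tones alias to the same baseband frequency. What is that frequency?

fs/2 = 8.5 MHz.
37.2 MHz mod fs = 3.2 MHz.
3.2 MHz ≤ fs/2 = 8.5 MHz, appears at 3.2 MHz.
66.6 MHz mod fs = 15.6 MHz.
15.6 MHz > fs/2 = 8.5 MHz, folds to fs − 15.6 MHz = 1.4 MHz.
13.8 MHz > fs/2 = 8.5 MHz, folds to fs − 13.8 MHz = 3.2 MHz.
13.8 MHz and 37.2 MHz both map to 3.2 MHz.

3.2 MHz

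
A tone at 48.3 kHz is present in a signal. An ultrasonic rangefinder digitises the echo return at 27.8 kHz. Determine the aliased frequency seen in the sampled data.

7.3 kHz

48.3 kHz mod fs = 20.5 kHz.
20.5 kHz > fs/2 = 13.9 kHz, folds to fs − 20.5 kHz = 7.3 kHz.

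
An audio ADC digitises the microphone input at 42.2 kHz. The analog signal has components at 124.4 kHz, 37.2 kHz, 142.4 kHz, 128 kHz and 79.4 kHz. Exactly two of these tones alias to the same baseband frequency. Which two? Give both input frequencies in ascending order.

fs/2 = 21.1 kHz.
124.4 kHz mod fs = 40 kHz.
40 kHz > fs/2 = 21.1 kHz, folds to fs − 40 kHz = 2.2 kHz.
37.2 kHz > fs/2 = 21.1 kHz, folds to fs − 37.2 kHz = 5 kHz.
142.4 kHz mod fs = 15.8 kHz.
15.8 kHz ≤ fs/2 = 21.1 kHz, appears at 15.8 kHz.
128 kHz mod fs = 1.4 kHz.
1.4 kHz ≤ fs/2 = 21.1 kHz, appears at 1.4 kHz.
79.4 kHz mod fs = 37.2 kHz.
37.2 kHz > fs/2 = 21.1 kHz, folds to fs − 37.2 kHz = 5 kHz.
37.2 kHz and 79.4 kHz both map to 5 kHz.

37.2 kHz, 79.4 kHz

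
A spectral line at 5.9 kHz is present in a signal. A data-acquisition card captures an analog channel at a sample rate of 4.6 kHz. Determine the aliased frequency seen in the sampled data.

5.9 kHz mod fs = 1.3 kHz.
1.3 kHz ≤ fs/2 = 2.3 kHz, appears at 1.3 kHz.

1.3 kHz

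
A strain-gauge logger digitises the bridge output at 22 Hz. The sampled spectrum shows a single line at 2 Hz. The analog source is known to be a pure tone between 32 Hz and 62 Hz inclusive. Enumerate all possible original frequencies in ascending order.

42 Hz, 46 Hz

Frequencies that alias to 2 Hz are k·fs ± 2 Hz for integer k ≥ 0.
k=0: 2 Hz.
k=1: 20 Hz, 24 Hz.
k=2: 42 Hz, 46 Hz.
k=3: 64 Hz, 68 Hz.
Within [32 Hz, 62 Hz]: 42 Hz, 46 Hz.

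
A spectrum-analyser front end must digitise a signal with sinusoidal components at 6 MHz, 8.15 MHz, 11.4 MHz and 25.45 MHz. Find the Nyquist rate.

Highest-frequency component: 25.45 MHz.
Nyquist rate = 2 × 25.45 MHz = 50.9 MHz.

50.9 MHz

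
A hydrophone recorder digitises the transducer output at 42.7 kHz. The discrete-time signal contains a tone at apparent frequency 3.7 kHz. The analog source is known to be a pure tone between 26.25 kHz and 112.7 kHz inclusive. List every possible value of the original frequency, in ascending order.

Frequencies that alias to 3.7 kHz are k·fs ± 3.7 kHz for integer k ≥ 0.
k=0: 3.7 kHz.
k=1: 39 kHz, 46.4 kHz.
k=2: 81.7 kHz, 89.1 kHz.
k=3: 124.4 kHz, 131.8 kHz.
Within [26.25 kHz, 112.7 kHz]: 39 kHz, 46.4 kHz, 81.7 kHz, 89.1 kHz.

39 kHz, 46.4 kHz, 81.7 kHz, 89.1 kHz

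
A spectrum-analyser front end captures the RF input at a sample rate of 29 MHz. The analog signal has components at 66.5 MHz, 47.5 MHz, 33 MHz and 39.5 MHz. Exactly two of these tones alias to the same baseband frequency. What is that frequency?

fs/2 = 14.5 MHz.
66.5 MHz mod fs = 8.5 MHz.
8.5 MHz ≤ fs/2 = 14.5 MHz, appears at 8.5 MHz.
47.5 MHz mod fs = 18.5 MHz.
18.5 MHz > fs/2 = 14.5 MHz, folds to fs − 18.5 MHz = 10.5 MHz.
33 MHz mod fs = 4 MHz.
4 MHz ≤ fs/2 = 14.5 MHz, appears at 4 MHz.
39.5 MHz mod fs = 10.5 MHz.
10.5 MHz ≤ fs/2 = 14.5 MHz, appears at 10.5 MHz.
39.5 MHz and 47.5 MHz both map to 10.5 MHz.

10.5 MHz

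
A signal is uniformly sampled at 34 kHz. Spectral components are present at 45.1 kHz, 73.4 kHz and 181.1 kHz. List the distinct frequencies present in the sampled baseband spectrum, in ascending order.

fs/2 = 17 kHz.
45.1 kHz mod fs = 11.1 kHz.
11.1 kHz ≤ fs/2 = 17 kHz, appears at 11.1 kHz.
73.4 kHz mod fs = 5.4 kHz.
5.4 kHz ≤ fs/2 = 17 kHz, appears at 5.4 kHz.
181.1 kHz mod fs = 11.1 kHz.
11.1 kHz ≤ fs/2 = 17 kHz, appears at 11.1 kHz.
Distinct values: {5.4 kHz, 11.1 kHz}.

5.4 kHz, 11.1 kHz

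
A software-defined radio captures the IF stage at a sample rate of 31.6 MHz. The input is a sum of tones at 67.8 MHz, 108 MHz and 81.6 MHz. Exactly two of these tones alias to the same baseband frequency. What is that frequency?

13.2 MHz

fs/2 = 15.8 MHz.
67.8 MHz mod fs = 4.6 MHz.
4.6 MHz ≤ fs/2 = 15.8 MHz, appears at 4.6 MHz.
108 MHz mod fs = 13.2 MHz.
13.2 MHz ≤ fs/2 = 15.8 MHz, appears at 13.2 MHz.
81.6 MHz mod fs = 18.4 MHz.
18.4 MHz > fs/2 = 15.8 MHz, folds to fs − 18.4 MHz = 13.2 MHz.
81.6 MHz and 108 MHz both map to 13.2 MHz.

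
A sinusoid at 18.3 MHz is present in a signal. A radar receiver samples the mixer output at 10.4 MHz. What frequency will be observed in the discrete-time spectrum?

2.5 MHz

18.3 MHz mod fs = 7.9 MHz.
7.9 MHz > fs/2 = 5.2 MHz, folds to fs − 7.9 MHz = 2.5 MHz.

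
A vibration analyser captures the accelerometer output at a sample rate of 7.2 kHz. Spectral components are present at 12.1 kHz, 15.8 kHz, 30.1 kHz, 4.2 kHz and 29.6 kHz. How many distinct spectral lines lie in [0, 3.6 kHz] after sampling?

fs/2 = 3.6 kHz.
12.1 kHz mod fs = 4.9 kHz.
4.9 kHz > fs/2 = 3.6 kHz, folds to fs − 4.9 kHz = 2.3 kHz.
15.8 kHz mod fs = 1.4 kHz.
1.4 kHz ≤ fs/2 = 3.6 kHz, appears at 1.4 kHz.
30.1 kHz mod fs = 1.3 kHz.
1.3 kHz ≤ fs/2 = 3.6 kHz, appears at 1.3 kHz.
4.2 kHz > fs/2 = 3.6 kHz, folds to fs − 4.2 kHz = 3 kHz.
29.6 kHz mod fs = 0.8 kHz.
0.8 kHz ≤ fs/2 = 3.6 kHz, appears at 0.8 kHz.
Distinct values: {0.8 kHz, 1.3 kHz, 1.4 kHz, 2.3 kHz, 3 kHz} → 5.

5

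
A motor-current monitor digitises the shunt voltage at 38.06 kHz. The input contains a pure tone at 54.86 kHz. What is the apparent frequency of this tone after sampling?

16.8 kHz

54.86 kHz mod fs = 16.8 kHz.
16.8 kHz ≤ fs/2 = 19.03 kHz, appears at 16.8 kHz.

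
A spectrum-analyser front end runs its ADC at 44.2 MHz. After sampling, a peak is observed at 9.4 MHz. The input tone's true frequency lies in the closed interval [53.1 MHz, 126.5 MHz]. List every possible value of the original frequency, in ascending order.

Frequencies that alias to 9.4 MHz are k·fs ± 9.4 MHz for integer k ≥ 0.
k=0: 9.4 MHz.
k=1: 34.8 MHz, 53.6 MHz.
k=2: 79 MHz, 97.8 MHz.
k=3: 123.2 MHz, 142 MHz.
k=4: 167.4 MHz, 186.2 MHz.
Within [53.1 MHz, 126.5 MHz]: 53.6 MHz, 79 MHz, 97.8 MHz, 123.2 MHz.

53.6 MHz, 79 MHz, 97.8 MHz, 123.2 MHz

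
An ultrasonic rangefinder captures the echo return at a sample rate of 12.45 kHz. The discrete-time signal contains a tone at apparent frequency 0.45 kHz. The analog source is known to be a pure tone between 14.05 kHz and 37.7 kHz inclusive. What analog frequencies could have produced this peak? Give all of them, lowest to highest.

Frequencies that alias to 0.45 kHz are k·fs ± 0.45 kHz for integer k ≥ 0.
k=0: 0.45 kHz.
k=1: 12 kHz, 12.9 kHz.
k=2: 24.45 kHz, 25.35 kHz.
k=3: 36.9 kHz, 37.8 kHz.
k=4: 49.35 kHz, 50.25 kHz.
Within [14.05 kHz, 37.7 kHz]: 24.45 kHz, 25.35 kHz, 36.9 kHz.

24.45 kHz, 25.35 kHz, 36.9 kHz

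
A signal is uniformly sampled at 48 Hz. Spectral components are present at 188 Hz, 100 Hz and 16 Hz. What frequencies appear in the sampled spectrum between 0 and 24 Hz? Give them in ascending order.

4 Hz, 16 Hz

fs/2 = 24 Hz.
188 Hz mod fs = 44 Hz.
44 Hz > fs/2 = 24 Hz, folds to fs − 44 Hz = 4 Hz.
100 Hz mod fs = 4 Hz.
4 Hz ≤ fs/2 = 24 Hz, appears at 4 Hz.
16 Hz ≤ fs/2 = 24 Hz, passes unchanged.
Distinct values: {4 Hz, 16 Hz}.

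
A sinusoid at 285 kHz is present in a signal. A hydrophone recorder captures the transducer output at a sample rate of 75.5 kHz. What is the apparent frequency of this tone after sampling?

17 kHz

285 kHz mod fs = 58.5 kHz.
58.5 kHz > fs/2 = 37.75 kHz, folds to fs − 58.5 kHz = 17 kHz.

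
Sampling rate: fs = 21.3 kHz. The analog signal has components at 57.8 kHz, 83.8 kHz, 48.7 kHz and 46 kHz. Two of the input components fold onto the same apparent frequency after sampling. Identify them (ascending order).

48.7 kHz, 57.8 kHz

fs/2 = 10.65 kHz.
57.8 kHz mod fs = 15.2 kHz.
15.2 kHz > fs/2 = 10.65 kHz, folds to fs − 15.2 kHz = 6.1 kHz.
83.8 kHz mod fs = 19.9 kHz.
19.9 kHz > fs/2 = 10.65 kHz, folds to fs − 19.9 kHz = 1.4 kHz.
48.7 kHz mod fs = 6.1 kHz.
6.1 kHz ≤ fs/2 = 10.65 kHz, appears at 6.1 kHz.
46 kHz mod fs = 3.4 kHz.
3.4 kHz ≤ fs/2 = 10.65 kHz, appears at 3.4 kHz.
48.7 kHz and 57.8 kHz both map to 6.1 kHz.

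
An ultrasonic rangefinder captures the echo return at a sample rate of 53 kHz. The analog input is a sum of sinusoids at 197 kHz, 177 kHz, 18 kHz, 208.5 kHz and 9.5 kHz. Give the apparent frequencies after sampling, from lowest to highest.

fs/2 = 26.5 kHz.
197 kHz mod fs = 38 kHz.
38 kHz > fs/2 = 26.5 kHz, folds to fs − 38 kHz = 15 kHz.
177 kHz mod fs = 18 kHz.
18 kHz ≤ fs/2 = 26.5 kHz, appears at 18 kHz.
18 kHz ≤ fs/2 = 26.5 kHz, passes unchanged.
208.5 kHz mod fs = 49.5 kHz.
49.5 kHz > fs/2 = 26.5 kHz, folds to fs − 49.5 kHz = 3.5 kHz.
9.5 kHz ≤ fs/2 = 26.5 kHz, passes unchanged.
Distinct values: {3.5 kHz, 9.5 kHz, 15 kHz, 18 kHz}.

3.5 kHz, 9.5 kHz, 15 kHz, 18 kHz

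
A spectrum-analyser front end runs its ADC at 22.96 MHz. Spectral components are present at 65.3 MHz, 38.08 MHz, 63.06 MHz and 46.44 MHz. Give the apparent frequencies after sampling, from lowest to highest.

fs/2 = 11.48 MHz.
65.3 MHz mod fs = 19.38 MHz.
19.38 MHz > fs/2 = 11.48 MHz, folds to fs − 19.38 MHz = 3.58 MHz.
38.08 MHz mod fs = 15.12 MHz.
15.12 MHz > fs/2 = 11.48 MHz, folds to fs − 15.12 MHz = 7.84 MHz.
63.06 MHz mod fs = 17.14 MHz.
17.14 MHz > fs/2 = 11.48 MHz, folds to fs − 17.14 MHz = 5.82 MHz.
46.44 MHz mod fs = 0.52 MHz.
0.52 MHz ≤ fs/2 = 11.48 MHz, appears at 0.52 MHz.
Distinct values: {0.52 MHz, 3.58 MHz, 5.82 MHz, 7.84 MHz}.

0.52 MHz, 3.58 MHz, 5.82 MHz, 7.84 MHz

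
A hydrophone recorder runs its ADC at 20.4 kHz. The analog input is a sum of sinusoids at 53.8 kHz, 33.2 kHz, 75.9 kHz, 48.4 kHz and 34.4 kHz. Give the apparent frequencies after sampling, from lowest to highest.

5.7 kHz, 6.4 kHz, 7.4 kHz, 7.6 kHz

fs/2 = 10.2 kHz.
53.8 kHz mod fs = 13 kHz.
13 kHz > fs/2 = 10.2 kHz, folds to fs − 13 kHz = 7.4 kHz.
33.2 kHz mod fs = 12.8 kHz.
12.8 kHz > fs/2 = 10.2 kHz, folds to fs − 12.8 kHz = 7.6 kHz.
75.9 kHz mod fs = 14.7 kHz.
14.7 kHz > fs/2 = 10.2 kHz, folds to fs − 14.7 kHz = 5.7 kHz.
48.4 kHz mod fs = 7.6 kHz.
7.6 kHz ≤ fs/2 = 10.2 kHz, appears at 7.6 kHz.
34.4 kHz mod fs = 14 kHz.
14 kHz > fs/2 = 10.2 kHz, folds to fs − 14 kHz = 6.4 kHz.
Distinct values: {5.7 kHz, 6.4 kHz, 7.4 kHz, 7.6 kHz}.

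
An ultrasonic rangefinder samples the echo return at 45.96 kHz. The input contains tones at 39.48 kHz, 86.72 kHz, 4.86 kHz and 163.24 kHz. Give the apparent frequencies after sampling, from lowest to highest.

4.86 kHz, 5.2 kHz, 6.48 kHz, 20.6 kHz

fs/2 = 22.98 kHz.
39.48 kHz > fs/2 = 22.98 kHz, folds to fs − 39.48 kHz = 6.48 kHz.
86.72 kHz mod fs = 40.76 kHz.
40.76 kHz > fs/2 = 22.98 kHz, folds to fs − 40.76 kHz = 5.2 kHz.
4.86 kHz ≤ fs/2 = 22.98 kHz, passes unchanged.
163.24 kHz mod fs = 25.36 kHz.
25.36 kHz > fs/2 = 22.98 kHz, folds to fs − 25.36 kHz = 20.6 kHz.
Distinct values: {4.86 kHz, 5.2 kHz, 6.48 kHz, 20.6 kHz}.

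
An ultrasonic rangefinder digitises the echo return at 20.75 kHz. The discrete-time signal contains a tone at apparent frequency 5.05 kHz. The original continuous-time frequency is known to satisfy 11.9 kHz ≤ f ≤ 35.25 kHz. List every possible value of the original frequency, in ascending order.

15.7 kHz, 25.8 kHz

Frequencies that alias to 5.05 kHz are k·fs ± 5.05 kHz for integer k ≥ 0.
k=0: 5.05 kHz.
k=1: 15.7 kHz, 25.8 kHz.
k=2: 36.45 kHz, 46.55 kHz.
Within [11.9 kHz, 35.25 kHz]: 15.7 kHz, 25.8 kHz.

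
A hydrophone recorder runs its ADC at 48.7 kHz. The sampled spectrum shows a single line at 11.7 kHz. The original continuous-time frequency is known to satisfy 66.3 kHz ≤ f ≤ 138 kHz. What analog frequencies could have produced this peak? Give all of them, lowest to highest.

85.7 kHz, 109.1 kHz, 134.4 kHz

Frequencies that alias to 11.7 kHz are k·fs ± 11.7 kHz for integer k ≥ 0.
k=0: 11.7 kHz.
k=1: 37 kHz, 60.4 kHz.
k=2: 85.7 kHz, 109.1 kHz.
k=3: 134.4 kHz, 157.8 kHz.
k=4: 183.1 kHz, 206.5 kHz.
Within [66.3 kHz, 138 kHz]: 85.7 kHz, 109.1 kHz, 134.4 kHz.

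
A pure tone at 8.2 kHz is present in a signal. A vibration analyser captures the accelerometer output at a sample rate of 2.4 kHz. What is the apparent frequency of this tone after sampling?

1 kHz

8.2 kHz mod fs = 1 kHz.
1 kHz ≤ fs/2 = 1.2 kHz, appears at 1 kHz.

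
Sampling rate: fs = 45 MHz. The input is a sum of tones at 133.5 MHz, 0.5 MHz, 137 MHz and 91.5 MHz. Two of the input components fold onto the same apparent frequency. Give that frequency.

1.5 MHz

fs/2 = 22.5 MHz.
133.5 MHz mod fs = 43.5 MHz.
43.5 MHz > fs/2 = 22.5 MHz, folds to fs − 43.5 MHz = 1.5 MHz.
0.5 MHz ≤ fs/2 = 22.5 MHz, passes unchanged.
137 MHz mod fs = 2 MHz.
2 MHz ≤ fs/2 = 22.5 MHz, appears at 2 MHz.
91.5 MHz mod fs = 1.5 MHz.
1.5 MHz ≤ fs/2 = 22.5 MHz, appears at 1.5 MHz.
91.5 MHz and 133.5 MHz both map to 1.5 MHz.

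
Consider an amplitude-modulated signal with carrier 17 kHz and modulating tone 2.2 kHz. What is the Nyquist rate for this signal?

38.4 kHz

AM sidebands sit at fc ± fm = 14.8 kHz and 19.2 kHz.
Highest-frequency component: 19.2 kHz.
Nyquist rate = 2 × 19.2 kHz = 38.4 kHz.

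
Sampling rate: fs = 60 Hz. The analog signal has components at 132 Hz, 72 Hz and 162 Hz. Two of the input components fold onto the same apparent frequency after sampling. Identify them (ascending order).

72 Hz, 132 Hz

fs/2 = 30 Hz.
132 Hz mod fs = 12 Hz.
12 Hz ≤ fs/2 = 30 Hz, appears at 12 Hz.
72 Hz mod fs = 12 Hz.
12 Hz ≤ fs/2 = 30 Hz, appears at 12 Hz.
162 Hz mod fs = 42 Hz.
42 Hz > fs/2 = 30 Hz, folds to fs − 42 Hz = 18 Hz.
72 Hz and 132 Hz both map to 12 Hz.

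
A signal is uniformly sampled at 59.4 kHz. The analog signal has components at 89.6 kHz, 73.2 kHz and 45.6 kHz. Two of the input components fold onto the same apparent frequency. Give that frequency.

13.8 kHz

fs/2 = 29.7 kHz.
89.6 kHz mod fs = 30.2 kHz.
30.2 kHz > fs/2 = 29.7 kHz, folds to fs − 30.2 kHz = 29.2 kHz.
73.2 kHz mod fs = 13.8 kHz.
13.8 kHz ≤ fs/2 = 29.7 kHz, appears at 13.8 kHz.
45.6 kHz > fs/2 = 29.7 kHz, folds to fs − 45.6 kHz = 13.8 kHz.
45.6 kHz and 73.2 kHz both map to 13.8 kHz.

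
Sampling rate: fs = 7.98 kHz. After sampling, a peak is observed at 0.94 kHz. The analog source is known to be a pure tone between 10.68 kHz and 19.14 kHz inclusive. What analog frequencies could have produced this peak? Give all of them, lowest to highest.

Frequencies that alias to 0.94 kHz are k·fs ± 0.94 kHz for integer k ≥ 0.
k=0: 0.94 kHz.
k=1: 7.04 kHz, 8.92 kHz.
k=2: 15.02 kHz, 16.9 kHz.
k=3: 23 kHz, 24.88 kHz.
Within [10.68 kHz, 19.14 kHz]: 15.02 kHz, 16.9 kHz.

15.02 kHz, 16.9 kHz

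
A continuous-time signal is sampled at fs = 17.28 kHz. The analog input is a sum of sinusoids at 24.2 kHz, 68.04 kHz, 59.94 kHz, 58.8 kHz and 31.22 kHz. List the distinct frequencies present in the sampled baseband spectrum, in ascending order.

1.08 kHz, 3.34 kHz, 6.92 kHz, 6.96 kHz, 8.1 kHz

fs/2 = 8.64 kHz.
24.2 kHz mod fs = 6.92 kHz.
6.92 kHz ≤ fs/2 = 8.64 kHz, appears at 6.92 kHz.
68.04 kHz mod fs = 16.2 kHz.
16.2 kHz > fs/2 = 8.64 kHz, folds to fs − 16.2 kHz = 1.08 kHz.
59.94 kHz mod fs = 8.1 kHz.
8.1 kHz ≤ fs/2 = 8.64 kHz, appears at 8.1 kHz.
58.8 kHz mod fs = 6.96 kHz.
6.96 kHz ≤ fs/2 = 8.64 kHz, appears at 6.96 kHz.
31.22 kHz mod fs = 13.94 kHz.
13.94 kHz > fs/2 = 8.64 kHz, folds to fs − 13.94 kHz = 3.34 kHz.
Distinct values: {1.08 kHz, 3.34 kHz, 6.92 kHz, 6.96 kHz, 8.1 kHz}.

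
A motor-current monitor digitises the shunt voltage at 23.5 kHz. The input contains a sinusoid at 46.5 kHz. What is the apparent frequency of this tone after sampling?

46.5 kHz mod fs = 23 kHz.
23 kHz > fs/2 = 11.75 kHz, folds to fs − 23 kHz = 0.5 kHz.

0.5 kHz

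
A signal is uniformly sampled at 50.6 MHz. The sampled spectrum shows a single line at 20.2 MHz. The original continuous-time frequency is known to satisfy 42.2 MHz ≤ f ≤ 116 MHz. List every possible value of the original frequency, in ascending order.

70.8 MHz, 81 MHz

Frequencies that alias to 20.2 MHz are k·fs ± 20.2 MHz for integer k ≥ 0.
k=0: 20.2 MHz.
k=1: 30.4 MHz, 70.8 MHz.
k=2: 81 MHz, 121.4 MHz.
k=3: 131.6 MHz, 172 MHz.
Within [42.2 MHz, 116 MHz]: 70.8 MHz, 81 MHz.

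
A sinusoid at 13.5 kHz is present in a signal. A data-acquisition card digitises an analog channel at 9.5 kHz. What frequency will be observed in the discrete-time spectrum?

4 kHz

13.5 kHz mod fs = 4 kHz.
4 kHz ≤ fs/2 = 4.75 kHz, appears at 4 kHz.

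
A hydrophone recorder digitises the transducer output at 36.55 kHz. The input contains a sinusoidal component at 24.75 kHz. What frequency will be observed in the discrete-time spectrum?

24.75 kHz > fs/2 = 18.275 kHz, folds to fs − 24.75 kHz = 11.8 kHz.

11.8 kHz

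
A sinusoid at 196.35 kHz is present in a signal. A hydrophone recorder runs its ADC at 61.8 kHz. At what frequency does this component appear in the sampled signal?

10.95 kHz

196.35 kHz mod fs = 10.95 kHz.
10.95 kHz ≤ fs/2 = 30.9 kHz, appears at 10.95 kHz.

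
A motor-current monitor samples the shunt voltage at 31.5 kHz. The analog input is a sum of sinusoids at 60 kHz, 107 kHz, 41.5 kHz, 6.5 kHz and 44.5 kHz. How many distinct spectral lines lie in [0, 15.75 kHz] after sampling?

fs/2 = 15.75 kHz.
60 kHz mod fs = 28.5 kHz.
28.5 kHz > fs/2 = 15.75 kHz, folds to fs − 28.5 kHz = 3 kHz.
107 kHz mod fs = 12.5 kHz.
12.5 kHz ≤ fs/2 = 15.75 kHz, appears at 12.5 kHz.
41.5 kHz mod fs = 10 kHz.
10 kHz ≤ fs/2 = 15.75 kHz, appears at 10 kHz.
6.5 kHz ≤ fs/2 = 15.75 kHz, passes unchanged.
44.5 kHz mod fs = 13 kHz.
13 kHz ≤ fs/2 = 15.75 kHz, appears at 13 kHz.
Distinct values: {3 kHz, 6.5 kHz, 10 kHz, 12.5 kHz, 13 kHz} → 5.

5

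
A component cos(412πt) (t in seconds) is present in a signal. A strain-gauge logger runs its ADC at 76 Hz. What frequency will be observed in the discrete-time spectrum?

22 Hz

ω = 412π rad/s → f = ω/(2π) = 206 Hz.
206 Hz mod fs = 54 Hz.
54 Hz > fs/2 = 38 Hz, folds to fs − 54 Hz = 22 Hz.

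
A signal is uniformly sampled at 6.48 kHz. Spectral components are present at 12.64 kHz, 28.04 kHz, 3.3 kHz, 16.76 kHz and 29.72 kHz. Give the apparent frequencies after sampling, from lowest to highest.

0.32 kHz, 2.12 kHz, 2.68 kHz, 3.18 kHz

fs/2 = 3.24 kHz.
12.64 kHz mod fs = 6.16 kHz.
6.16 kHz > fs/2 = 3.24 kHz, folds to fs − 6.16 kHz = 0.32 kHz.
28.04 kHz mod fs = 2.12 kHz.
2.12 kHz ≤ fs/2 = 3.24 kHz, appears at 2.12 kHz.
3.3 kHz > fs/2 = 3.24 kHz, folds to fs − 3.3 kHz = 3.18 kHz.
16.76 kHz mod fs = 3.8 kHz.
3.8 kHz > fs/2 = 3.24 kHz, folds to fs − 3.8 kHz = 2.68 kHz.
29.72 kHz mod fs = 3.8 kHz.
3.8 kHz > fs/2 = 3.24 kHz, folds to fs − 3.8 kHz = 2.68 kHz.
Distinct values: {0.32 kHz, 2.12 kHz, 2.68 kHz, 3.18 kHz}.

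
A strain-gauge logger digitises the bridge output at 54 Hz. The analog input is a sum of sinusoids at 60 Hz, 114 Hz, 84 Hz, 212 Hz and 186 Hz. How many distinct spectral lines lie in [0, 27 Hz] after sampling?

fs/2 = 27 Hz.
60 Hz mod fs = 6 Hz.
6 Hz ≤ fs/2 = 27 Hz, appears at 6 Hz.
114 Hz mod fs = 6 Hz.
6 Hz ≤ fs/2 = 27 Hz, appears at 6 Hz.
84 Hz mod fs = 30 Hz.
30 Hz > fs/2 = 27 Hz, folds to fs − 30 Hz = 24 Hz.
212 Hz mod fs = 50 Hz.
50 Hz > fs/2 = 27 Hz, folds to fs − 50 Hz = 4 Hz.
186 Hz mod fs = 24 Hz.
24 Hz ≤ fs/2 = 27 Hz, appears at 24 Hz.
Distinct values: {4 Hz, 6 Hz, 24 Hz} → 3.

3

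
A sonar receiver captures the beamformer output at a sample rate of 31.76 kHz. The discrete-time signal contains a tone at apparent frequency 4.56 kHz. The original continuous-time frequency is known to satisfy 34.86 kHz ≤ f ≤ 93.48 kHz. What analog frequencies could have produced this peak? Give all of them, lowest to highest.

36.32 kHz, 58.96 kHz, 68.08 kHz, 90.72 kHz

Frequencies that alias to 4.56 kHz are k·fs ± 4.56 kHz for integer k ≥ 0.
k=0: 4.56 kHz.
k=1: 27.2 kHz, 36.32 kHz.
k=2: 58.96 kHz, 68.08 kHz.
k=3: 90.72 kHz, 99.84 kHz.
k=4: 122.48 kHz, 131.6 kHz.
Within [34.86 kHz, 93.48 kHz]: 36.32 kHz, 58.96 kHz, 68.08 kHz, 90.72 kHz.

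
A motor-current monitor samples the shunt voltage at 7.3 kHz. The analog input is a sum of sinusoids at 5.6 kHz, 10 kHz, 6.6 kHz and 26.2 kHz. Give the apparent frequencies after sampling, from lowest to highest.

fs/2 = 3.65 kHz.
5.6 kHz > fs/2 = 3.65 kHz, folds to fs − 5.6 kHz = 1.7 kHz.
10 kHz mod fs = 2.7 kHz.
2.7 kHz ≤ fs/2 = 3.65 kHz, appears at 2.7 kHz.
6.6 kHz > fs/2 = 3.65 kHz, folds to fs − 6.6 kHz = 0.7 kHz.
26.2 kHz mod fs = 4.3 kHz.
4.3 kHz > fs/2 = 3.65 kHz, folds to fs − 4.3 kHz = 3 kHz.
Distinct values: {0.7 kHz, 1.7 kHz, 2.7 kHz, 3 kHz}.

0.7 kHz, 1.7 kHz, 2.7 kHz, 3 kHz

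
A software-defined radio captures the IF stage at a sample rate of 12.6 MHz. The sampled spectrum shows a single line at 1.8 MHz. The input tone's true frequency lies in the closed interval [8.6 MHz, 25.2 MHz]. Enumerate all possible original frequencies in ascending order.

10.8 MHz, 14.4 MHz, 23.4 MHz

Frequencies that alias to 1.8 MHz are k·fs ± 1.8 MHz for integer k ≥ 0.
k=0: 1.8 MHz.
k=1: 10.8 MHz, 14.4 MHz.
k=2: 23.4 MHz, 27 MHz.
k=3: 36 MHz, 39.6 MHz.
Within [8.6 MHz, 25.2 MHz]: 10.8 MHz, 14.4 MHz, 23.4 MHz.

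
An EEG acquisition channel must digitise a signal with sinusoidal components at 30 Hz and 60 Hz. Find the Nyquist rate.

Highest-frequency component: 60 Hz.
Nyquist rate = 2 × 60 Hz = 120 Hz.

120 Hz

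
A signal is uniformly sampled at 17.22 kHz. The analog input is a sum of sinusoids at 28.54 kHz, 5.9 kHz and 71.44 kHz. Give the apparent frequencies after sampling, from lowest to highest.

2.56 kHz, 5.9 kHz

fs/2 = 8.61 kHz.
28.54 kHz mod fs = 11.32 kHz.
11.32 kHz > fs/2 = 8.61 kHz, folds to fs − 11.32 kHz = 5.9 kHz.
5.9 kHz ≤ fs/2 = 8.61 kHz, passes unchanged.
71.44 kHz mod fs = 2.56 kHz.
2.56 kHz ≤ fs/2 = 8.61 kHz, appears at 2.56 kHz.
Distinct values: {2.56 kHz, 5.9 kHz}.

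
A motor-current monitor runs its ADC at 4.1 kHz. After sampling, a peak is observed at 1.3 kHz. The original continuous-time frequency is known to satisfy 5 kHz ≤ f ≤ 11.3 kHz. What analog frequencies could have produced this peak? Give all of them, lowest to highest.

5.4 kHz, 6.9 kHz, 9.5 kHz, 11 kHz

Frequencies that alias to 1.3 kHz are k·fs ± 1.3 kHz for integer k ≥ 0.
k=0: 1.3 kHz.
k=1: 2.8 kHz, 5.4 kHz.
k=2: 6.9 kHz, 9.5 kHz.
k=3: 11 kHz, 13.6 kHz.
k=4: 15.1 kHz, 17.7 kHz.
Within [5 kHz, 11.3 kHz]: 5.4 kHz, 6.9 kHz, 9.5 kHz, 11 kHz.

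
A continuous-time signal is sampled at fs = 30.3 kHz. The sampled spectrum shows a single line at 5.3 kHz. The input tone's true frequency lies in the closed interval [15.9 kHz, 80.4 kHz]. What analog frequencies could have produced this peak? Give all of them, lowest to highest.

Frequencies that alias to 5.3 kHz are k·fs ± 5.3 kHz for integer k ≥ 0.
k=0: 5.3 kHz.
k=1: 25 kHz, 35.6 kHz.
k=2: 55.3 kHz, 65.9 kHz.
k=3: 85.6 kHz, 96.2 kHz.
Within [15.9 kHz, 80.4 kHz]: 25 kHz, 35.6 kHz, 55.3 kHz, 65.9 kHz.

25 kHz, 35.6 kHz, 55.3 kHz, 65.9 kHz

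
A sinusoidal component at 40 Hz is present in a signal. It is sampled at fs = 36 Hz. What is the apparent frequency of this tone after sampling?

4 Hz

40 Hz mod fs = 4 Hz.
4 Hz ≤ fs/2 = 18 Hz, appears at 4 Hz.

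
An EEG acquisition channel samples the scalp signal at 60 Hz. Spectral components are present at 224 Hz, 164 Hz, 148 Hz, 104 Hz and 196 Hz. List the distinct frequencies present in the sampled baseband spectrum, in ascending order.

fs/2 = 30 Hz.
224 Hz mod fs = 44 Hz.
44 Hz > fs/2 = 30 Hz, folds to fs − 44 Hz = 16 Hz.
164 Hz mod fs = 44 Hz.
44 Hz > fs/2 = 30 Hz, folds to fs − 44 Hz = 16 Hz.
148 Hz mod fs = 28 Hz.
28 Hz ≤ fs/2 = 30 Hz, appears at 28 Hz.
104 Hz mod fs = 44 Hz.
44 Hz > fs/2 = 30 Hz, folds to fs − 44 Hz = 16 Hz.
196 Hz mod fs = 16 Hz.
16 Hz ≤ fs/2 = 30 Hz, appears at 16 Hz.
Distinct values: {16 Hz, 28 Hz}.

16 Hz, 28 Hz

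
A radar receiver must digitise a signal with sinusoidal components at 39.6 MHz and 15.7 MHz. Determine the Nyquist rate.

79.2 MHz

Highest-frequency component: 39.6 MHz.
Nyquist rate = 2 × 39.6 MHz = 79.2 MHz.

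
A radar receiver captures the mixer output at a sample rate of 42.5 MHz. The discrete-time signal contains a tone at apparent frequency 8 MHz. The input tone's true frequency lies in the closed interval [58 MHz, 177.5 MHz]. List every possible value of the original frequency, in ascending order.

Frequencies that alias to 8 MHz are k·fs ± 8 MHz for integer k ≥ 0.
k=0: 8 MHz.
k=1: 34.5 MHz, 50.5 MHz.
k=2: 77 MHz, 93 MHz.
k=3: 119.5 MHz, 135.5 MHz.
k=4: 162 MHz, 178 MHz.
k=5: 204.5 MHz, 220.5 MHz.
Within [58 MHz, 177.5 MHz]: 77 MHz, 93 MHz, 119.5 MHz, 135.5 MHz, 162 MHz.

77 MHz, 93 MHz, 119.5 MHz, 135.5 MHz, 162 MHz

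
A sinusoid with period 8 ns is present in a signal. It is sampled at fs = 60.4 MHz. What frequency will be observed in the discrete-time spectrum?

T = 8 ns → f = 1/T = 125 MHz.
125 MHz mod fs = 4.2 MHz.
4.2 MHz ≤ fs/2 = 30.2 MHz, appears at 4.2 MHz.

4.2 MHz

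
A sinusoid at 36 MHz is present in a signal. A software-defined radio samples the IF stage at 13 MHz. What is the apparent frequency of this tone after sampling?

36 MHz mod fs = 10 MHz.
10 MHz > fs/2 = 6.5 MHz, folds to fs − 10 MHz = 3 MHz.

3 MHz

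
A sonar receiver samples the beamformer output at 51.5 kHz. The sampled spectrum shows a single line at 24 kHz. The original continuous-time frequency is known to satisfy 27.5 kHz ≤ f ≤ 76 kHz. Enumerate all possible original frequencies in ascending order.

Frequencies that alias to 24 kHz are k·fs ± 24 kHz for integer k ≥ 0.
k=0: 24 kHz.
k=1: 27.5 kHz, 75.5 kHz.
k=2: 79 kHz, 127 kHz.
Within [27.5 kHz, 76 kHz]: 27.5 kHz, 75.5 kHz.

27.5 kHz, 75.5 kHz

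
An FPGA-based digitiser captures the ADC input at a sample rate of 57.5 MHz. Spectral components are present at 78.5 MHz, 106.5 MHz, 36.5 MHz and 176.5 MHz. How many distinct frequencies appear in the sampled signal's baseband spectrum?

3

fs/2 = 28.75 MHz.
78.5 MHz mod fs = 21 MHz.
21 MHz ≤ fs/2 = 28.75 MHz, appears at 21 MHz.
106.5 MHz mod fs = 49 MHz.
49 MHz > fs/2 = 28.75 MHz, folds to fs − 49 MHz = 8.5 MHz.
36.5 MHz > fs/2 = 28.75 MHz, folds to fs − 36.5 MHz = 21 MHz.
176.5 MHz mod fs = 4 MHz.
4 MHz ≤ fs/2 = 28.75 MHz, appears at 4 MHz.
Distinct values: {4 MHz, 8.5 MHz, 21 MHz} → 3.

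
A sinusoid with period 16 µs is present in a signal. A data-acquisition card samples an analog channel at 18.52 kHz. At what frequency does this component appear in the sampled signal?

T = 16 µs → f = 1/T = 62.5 kHz.
62.5 kHz mod fs = 6.94 kHz.
6.94 kHz ≤ fs/2 = 9.26 kHz, appears at 6.94 kHz.

6.94 kHz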